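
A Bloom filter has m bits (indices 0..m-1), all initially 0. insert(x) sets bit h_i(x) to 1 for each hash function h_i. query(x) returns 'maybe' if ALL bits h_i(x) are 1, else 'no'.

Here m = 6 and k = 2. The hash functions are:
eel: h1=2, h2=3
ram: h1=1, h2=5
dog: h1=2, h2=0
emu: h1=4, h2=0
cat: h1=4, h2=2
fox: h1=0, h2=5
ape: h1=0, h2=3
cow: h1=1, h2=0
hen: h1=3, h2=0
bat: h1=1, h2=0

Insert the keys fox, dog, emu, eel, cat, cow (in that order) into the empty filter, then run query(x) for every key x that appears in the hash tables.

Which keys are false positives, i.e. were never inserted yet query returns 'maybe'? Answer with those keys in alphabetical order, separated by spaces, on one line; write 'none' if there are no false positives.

Answer: ape bat hen ram

Derivation:
Start: bits=000000
After insert 'fox': sets bits 0 5 -> bits=100001
After insert 'dog': sets bits 0 2 -> bits=101001
After insert 'emu': sets bits 0 4 -> bits=101011
After insert 'eel': sets bits 2 3 -> bits=101111
After insert 'cat': sets bits 2 4 -> bits=101111
After insert 'cow': sets bits 0 1 -> bits=111111
Not inserted: ape bat hen ram — query each against bits=111111:
query ape: checks bit0=1, bit3=1 (all 1) -> maybe => FALSE POSITIVE
query bat: checks bit0=1, bit1=1 (all 1) -> maybe => FALSE POSITIVE
query hen: checks bit0=1, bit3=1 (all 1) -> maybe => FALSE POSITIVE
query ram: checks bit1=1, bit5=1 (all 1) -> maybe => FALSE POSITIVE
False positives (alphabetical): ape bat hen ram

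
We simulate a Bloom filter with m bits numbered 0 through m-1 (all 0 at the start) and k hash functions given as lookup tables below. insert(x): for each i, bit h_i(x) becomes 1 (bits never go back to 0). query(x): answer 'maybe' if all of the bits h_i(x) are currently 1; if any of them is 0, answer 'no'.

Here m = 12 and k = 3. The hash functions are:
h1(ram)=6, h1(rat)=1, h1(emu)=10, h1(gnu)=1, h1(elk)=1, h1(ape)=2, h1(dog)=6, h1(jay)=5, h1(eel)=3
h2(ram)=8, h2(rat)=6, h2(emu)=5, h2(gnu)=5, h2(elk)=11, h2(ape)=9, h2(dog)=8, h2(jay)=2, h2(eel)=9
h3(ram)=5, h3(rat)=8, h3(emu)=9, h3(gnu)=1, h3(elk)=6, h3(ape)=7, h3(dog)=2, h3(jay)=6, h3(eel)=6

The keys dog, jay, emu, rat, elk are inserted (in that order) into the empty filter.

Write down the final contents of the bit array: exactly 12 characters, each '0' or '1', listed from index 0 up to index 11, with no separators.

Answer: 011001101111

Derivation:
Start: bits=000000000000
After insert 'dog': sets bits 2 6 8 -> bits=001000101000
After insert 'jay': sets bits 2 5 6 -> bits=001001101000
After insert 'emu': sets bits 5 9 10 -> bits=001001101110
After insert 'rat': sets bits 1 6 8 -> bits=011001101110
After insert 'elk': sets bits 1 6 11 -> bits=011001101111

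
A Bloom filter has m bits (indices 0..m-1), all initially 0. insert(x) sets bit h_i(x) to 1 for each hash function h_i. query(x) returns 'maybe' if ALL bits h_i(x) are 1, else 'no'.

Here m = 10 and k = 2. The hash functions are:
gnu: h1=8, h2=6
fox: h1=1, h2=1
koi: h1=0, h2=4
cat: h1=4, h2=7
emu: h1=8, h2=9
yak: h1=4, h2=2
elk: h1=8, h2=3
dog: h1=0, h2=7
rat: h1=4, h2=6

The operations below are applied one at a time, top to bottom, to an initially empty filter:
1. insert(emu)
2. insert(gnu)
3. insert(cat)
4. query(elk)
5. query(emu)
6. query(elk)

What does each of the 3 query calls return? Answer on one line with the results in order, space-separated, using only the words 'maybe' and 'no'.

Start: bits=0000000000
Op 1: insert emu -> sets bits 8 9 -> bits=0000000011
Op 2: insert gnu -> sets bits 6 8 -> bits=0000001011
Op 3: insert cat -> sets bits 4 7 -> bits=0000101111
Op 4: query elk -> checks bit3=0, bit8=1 (has a 0) -> no
Op 5: query emu -> checks bit8=1, bit9=1 (all 1) -> maybe
Op 6: query elk -> checks bit3=0, bit8=1 (has a 0) -> no
Query results in order: no maybe no

Answer: no maybe no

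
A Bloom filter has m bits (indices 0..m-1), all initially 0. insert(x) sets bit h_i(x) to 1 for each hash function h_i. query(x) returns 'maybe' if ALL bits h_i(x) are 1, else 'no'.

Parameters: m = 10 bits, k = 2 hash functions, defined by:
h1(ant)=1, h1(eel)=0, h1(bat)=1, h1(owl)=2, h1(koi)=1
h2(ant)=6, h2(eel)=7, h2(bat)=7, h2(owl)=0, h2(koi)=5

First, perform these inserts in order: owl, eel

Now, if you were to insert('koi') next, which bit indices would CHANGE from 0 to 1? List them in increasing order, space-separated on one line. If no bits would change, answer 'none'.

Answer: 1 5

Derivation:
Start: bits=0000000000
After insert 'owl': sets bits 0 2 -> bits=1010000000
After insert 'eel': sets bits 0 7 -> bits=1010000100
insert 'koi' would touch bits 1 5; currently bit1=0, bit5=0
Bits that are 0 among those (would change 0->1): 1 5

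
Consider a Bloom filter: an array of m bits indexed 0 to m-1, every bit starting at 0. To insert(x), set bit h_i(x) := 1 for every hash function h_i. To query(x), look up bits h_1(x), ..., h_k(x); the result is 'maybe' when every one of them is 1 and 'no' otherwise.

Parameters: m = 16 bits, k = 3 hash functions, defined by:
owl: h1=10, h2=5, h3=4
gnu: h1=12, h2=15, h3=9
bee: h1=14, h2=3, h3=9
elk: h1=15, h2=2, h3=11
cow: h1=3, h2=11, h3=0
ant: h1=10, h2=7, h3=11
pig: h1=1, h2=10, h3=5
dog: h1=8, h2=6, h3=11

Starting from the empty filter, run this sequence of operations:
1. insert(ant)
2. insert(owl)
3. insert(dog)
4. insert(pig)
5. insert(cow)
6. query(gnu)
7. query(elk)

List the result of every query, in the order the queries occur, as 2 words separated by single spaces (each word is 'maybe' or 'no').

Answer: no no

Derivation:
Start: bits=0000000000000000
Op 1: insert ant -> sets bits 7 10 11 -> bits=0000000100110000
Op 2: insert owl -> sets bits 4 5 10 -> bits=0000110100110000
Op 3: insert dog -> sets bits 6 8 11 -> bits=0000111110110000
Op 4: insert pig -> sets bits 1 5 10 -> bits=0100111110110000
Op 5: insert cow -> sets bits 0 3 11 -> bits=1101111110110000
Op 6: query gnu -> checks bit9=0, bit12=0, bit15=0 (has a 0) -> no
Op 7: query elk -> checks bit2=0, bit11=1, bit15=0 (has a 0) -> no
Query results in order: no no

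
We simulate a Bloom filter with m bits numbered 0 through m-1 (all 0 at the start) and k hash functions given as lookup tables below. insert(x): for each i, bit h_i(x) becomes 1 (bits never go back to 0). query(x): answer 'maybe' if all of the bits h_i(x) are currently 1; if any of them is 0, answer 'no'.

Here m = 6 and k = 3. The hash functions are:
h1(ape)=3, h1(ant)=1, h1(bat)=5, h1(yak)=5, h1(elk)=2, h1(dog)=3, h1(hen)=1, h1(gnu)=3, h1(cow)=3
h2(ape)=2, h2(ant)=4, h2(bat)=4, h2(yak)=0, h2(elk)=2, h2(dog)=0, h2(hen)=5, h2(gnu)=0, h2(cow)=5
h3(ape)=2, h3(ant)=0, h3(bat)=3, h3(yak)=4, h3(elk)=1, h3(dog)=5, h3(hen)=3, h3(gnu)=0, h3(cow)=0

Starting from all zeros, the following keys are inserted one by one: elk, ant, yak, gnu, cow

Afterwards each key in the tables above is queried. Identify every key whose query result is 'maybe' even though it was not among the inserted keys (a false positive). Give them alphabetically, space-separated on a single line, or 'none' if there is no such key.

Start: bits=000000
After insert 'elk': sets bits 1 2 -> bits=011000
After insert 'ant': sets bits 0 1 4 -> bits=111010
After insert 'yak': sets bits 0 4 5 -> bits=111011
After insert 'gnu': sets bits 0 3 -> bits=111111
After insert 'cow': sets bits 0 3 5 -> bits=111111
Not inserted: ape bat dog hen — query each against bits=111111:
query ape: checks bit2=1, bit3=1 (all 1) -> maybe => FALSE POSITIVE
query bat: checks bit3=1, bit4=1, bit5=1 (all 1) -> maybe => FALSE POSITIVE
query dog: checks bit0=1, bit3=1, bit5=1 (all 1) -> maybe => FALSE POSITIVE
query hen: checks bit1=1, bit3=1, bit5=1 (all 1) -> maybe => FALSE POSITIVE
False positives (alphabetical): ape bat dog hen

Answer: ape bat dog hen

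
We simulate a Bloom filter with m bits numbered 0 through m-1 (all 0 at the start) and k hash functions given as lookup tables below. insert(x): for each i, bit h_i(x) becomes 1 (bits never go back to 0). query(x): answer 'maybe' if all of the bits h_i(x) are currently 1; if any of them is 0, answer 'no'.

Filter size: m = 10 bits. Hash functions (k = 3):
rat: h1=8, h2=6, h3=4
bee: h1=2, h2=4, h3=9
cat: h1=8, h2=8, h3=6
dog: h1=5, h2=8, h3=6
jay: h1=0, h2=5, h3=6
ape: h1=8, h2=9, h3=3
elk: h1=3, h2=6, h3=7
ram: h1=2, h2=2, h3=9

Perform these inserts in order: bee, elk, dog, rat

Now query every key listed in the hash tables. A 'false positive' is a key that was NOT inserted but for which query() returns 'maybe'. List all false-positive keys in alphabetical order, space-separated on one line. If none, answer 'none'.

Answer: ape cat ram

Derivation:
Start: bits=0000000000
After insert 'bee': sets bits 2 4 9 -> bits=0010100001
After insert 'elk': sets bits 3 6 7 -> bits=0011101101
After insert 'dog': sets bits 5 6 8 -> bits=0011111111
After insert 'rat': sets bits 4 6 8 -> bits=0011111111
Not inserted: ape cat jay ram — query each against bits=0011111111:
query ape: checks bit3=1, bit8=1, bit9=1 (all 1) -> maybe => FALSE POSITIVE
query cat: checks bit6=1, bit8=1 (all 1) -> maybe => FALSE POSITIVE
query jay: checks bit0=0, bit5=1, bit6=1 (has a 0) -> no => not a false positive
query ram: checks bit2=1, bit9=1 (all 1) -> maybe => FALSE POSITIVE
False positives (alphabetical): ape cat ram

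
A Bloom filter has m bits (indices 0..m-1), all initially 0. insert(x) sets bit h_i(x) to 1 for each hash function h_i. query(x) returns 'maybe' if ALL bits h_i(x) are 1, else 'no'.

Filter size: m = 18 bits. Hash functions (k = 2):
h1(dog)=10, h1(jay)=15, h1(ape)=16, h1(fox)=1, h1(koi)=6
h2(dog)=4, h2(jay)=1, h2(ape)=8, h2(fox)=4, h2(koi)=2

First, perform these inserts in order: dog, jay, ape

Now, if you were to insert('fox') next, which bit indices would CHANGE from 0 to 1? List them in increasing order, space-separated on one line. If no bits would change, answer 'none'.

Answer: none

Derivation:
Start: bits=000000000000000000
After insert 'dog': sets bits 4 10 -> bits=000010000010000000
After insert 'jay': sets bits 1 15 -> bits=010010000010000100
After insert 'ape': sets bits 8 16 -> bits=010010001010000110
insert 'fox' would touch bits 1 4; currently bit1=1, bit4=1
Bits that are 0 among those (would change 0->1): none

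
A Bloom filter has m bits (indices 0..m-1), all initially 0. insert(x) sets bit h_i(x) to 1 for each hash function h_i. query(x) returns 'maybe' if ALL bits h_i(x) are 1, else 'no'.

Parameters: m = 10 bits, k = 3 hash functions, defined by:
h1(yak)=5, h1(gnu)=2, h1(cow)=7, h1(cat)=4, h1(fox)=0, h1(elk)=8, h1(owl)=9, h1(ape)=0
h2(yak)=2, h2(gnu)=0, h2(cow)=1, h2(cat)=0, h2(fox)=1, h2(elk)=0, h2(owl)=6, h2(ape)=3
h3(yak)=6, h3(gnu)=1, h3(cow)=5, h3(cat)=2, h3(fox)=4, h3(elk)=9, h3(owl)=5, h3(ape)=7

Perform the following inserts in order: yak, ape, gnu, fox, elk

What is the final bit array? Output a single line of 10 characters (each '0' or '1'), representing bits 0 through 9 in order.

Start: bits=0000000000
After insert 'yak': sets bits 2 5 6 -> bits=0010011000
After insert 'ape': sets bits 0 3 7 -> bits=1011011100
After insert 'gnu': sets bits 0 1 2 -> bits=1111011100
After insert 'fox': sets bits 0 1 4 -> bits=1111111100
After insert 'elk': sets bits 0 8 9 -> bits=1111111111

Answer: 1111111111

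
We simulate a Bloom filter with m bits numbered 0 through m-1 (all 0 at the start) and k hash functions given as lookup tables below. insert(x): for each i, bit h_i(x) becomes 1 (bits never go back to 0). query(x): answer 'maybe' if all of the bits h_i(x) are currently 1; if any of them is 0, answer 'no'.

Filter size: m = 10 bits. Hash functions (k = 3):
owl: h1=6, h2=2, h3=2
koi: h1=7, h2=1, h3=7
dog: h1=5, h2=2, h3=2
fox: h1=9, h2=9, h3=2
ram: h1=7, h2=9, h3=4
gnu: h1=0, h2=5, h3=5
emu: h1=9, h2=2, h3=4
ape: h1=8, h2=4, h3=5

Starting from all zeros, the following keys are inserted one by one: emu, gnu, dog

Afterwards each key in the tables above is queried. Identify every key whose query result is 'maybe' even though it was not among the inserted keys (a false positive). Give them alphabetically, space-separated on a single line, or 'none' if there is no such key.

Answer: fox

Derivation:
Start: bits=0000000000
After insert 'emu': sets bits 2 4 9 -> bits=0010100001
After insert 'gnu': sets bits 0 5 -> bits=1010110001
After insert 'dog': sets bits 2 5 -> bits=1010110001
Not inserted: ape fox koi owl ram — query each against bits=1010110001:
query ape: checks bit4=1, bit5=1, bit8=0 (has a 0) -> no => not a false positive
query fox: checks bit2=1, bit9=1 (all 1) -> maybe => FALSE POSITIVE
query koi: checks bit1=0, bit7=0 (has a 0) -> no => not a false positive
query owl: checks bit2=1, bit6=0 (has a 0) -> no => not a false positive
query ram: checks bit4=1, bit7=0, bit9=1 (has a 0) -> no => not a false positive
False positives (alphabetical): fox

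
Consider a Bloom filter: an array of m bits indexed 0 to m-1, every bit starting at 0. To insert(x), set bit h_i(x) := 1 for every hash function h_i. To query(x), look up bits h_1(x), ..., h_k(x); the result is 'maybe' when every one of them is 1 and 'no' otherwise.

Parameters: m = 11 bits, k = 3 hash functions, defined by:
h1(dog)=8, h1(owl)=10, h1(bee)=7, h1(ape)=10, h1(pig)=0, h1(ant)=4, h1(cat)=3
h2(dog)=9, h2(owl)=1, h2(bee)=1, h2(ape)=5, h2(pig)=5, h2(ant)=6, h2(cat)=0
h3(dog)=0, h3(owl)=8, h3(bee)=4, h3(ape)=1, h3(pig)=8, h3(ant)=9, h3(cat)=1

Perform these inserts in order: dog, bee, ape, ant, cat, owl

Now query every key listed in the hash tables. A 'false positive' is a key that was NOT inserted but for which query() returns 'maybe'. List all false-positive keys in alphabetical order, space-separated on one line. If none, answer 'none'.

Answer: pig

Derivation:
Start: bits=00000000000
After insert 'dog': sets bits 0 8 9 -> bits=10000000110
After insert 'bee': sets bits 1 4 7 -> bits=11001001110
After insert 'ape': sets bits 1 5 10 -> bits=11001101111
After insert 'ant': sets bits 4 6 9 -> bits=11001111111
After insert 'cat': sets bits 0 1 3 -> bits=11011111111
After insert 'owl': sets bits 1 8 10 -> bits=11011111111
Not inserted: pig — query each against bits=11011111111:
query pig: checks bit0=1, bit5=1, bit8=1 (all 1) -> maybe => FALSE POSITIVE
False positives (alphabetical): pig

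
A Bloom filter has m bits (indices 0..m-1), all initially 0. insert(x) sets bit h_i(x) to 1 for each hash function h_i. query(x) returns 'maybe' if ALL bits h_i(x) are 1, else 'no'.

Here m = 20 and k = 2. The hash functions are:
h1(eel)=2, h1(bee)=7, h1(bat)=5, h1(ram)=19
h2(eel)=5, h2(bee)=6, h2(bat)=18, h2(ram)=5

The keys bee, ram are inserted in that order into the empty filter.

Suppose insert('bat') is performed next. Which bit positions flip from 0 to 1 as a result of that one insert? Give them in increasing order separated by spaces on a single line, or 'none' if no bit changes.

Answer: 18

Derivation:
Start: bits=00000000000000000000
After insert 'bee': sets bits 6 7 -> bits=00000011000000000000
After insert 'ram': sets bits 5 19 -> bits=00000111000000000001
insert 'bat' would touch bits 5 18; currently bit5=1, bit18=0
Bits that are 0 among those (would change 0->1): 18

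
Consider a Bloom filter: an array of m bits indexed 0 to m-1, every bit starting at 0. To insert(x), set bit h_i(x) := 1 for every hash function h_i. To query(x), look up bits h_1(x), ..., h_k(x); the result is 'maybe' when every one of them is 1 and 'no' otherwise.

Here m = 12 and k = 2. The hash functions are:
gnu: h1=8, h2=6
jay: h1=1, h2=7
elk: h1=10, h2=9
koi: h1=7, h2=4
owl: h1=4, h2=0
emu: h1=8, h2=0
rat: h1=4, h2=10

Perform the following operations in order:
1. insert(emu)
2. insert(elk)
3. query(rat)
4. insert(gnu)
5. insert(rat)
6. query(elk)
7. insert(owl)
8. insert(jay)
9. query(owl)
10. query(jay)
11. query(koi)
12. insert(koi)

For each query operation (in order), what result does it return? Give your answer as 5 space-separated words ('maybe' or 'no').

Start: bits=000000000000
Op 1: insert emu -> sets bits 0 8 -> bits=100000001000
Op 2: insert elk -> sets bits 9 10 -> bits=100000001110
Op 3: query rat -> checks bit4=0, bit10=1 (has a 0) -> no
Op 4: insert gnu -> sets bits 6 8 -> bits=100000101110
Op 5: insert rat -> sets bits 4 10 -> bits=100010101110
Op 6: query elk -> checks bit9=1, bit10=1 (all 1) -> maybe
Op 7: insert owl -> sets bits 0 4 -> bits=100010101110
Op 8: insert jay -> sets bits 1 7 -> bits=110010111110
Op 9: query owl -> checks bit0=1, bit4=1 (all 1) -> maybe
Op 10: query jay -> checks bit1=1, bit7=1 (all 1) -> maybe
Op 11: query koi -> checks bit4=1, bit7=1 (all 1) -> maybe
Op 12: insert koi -> sets bits 4 7 -> bits=110010111110
Query results in order: no maybe maybe maybe maybe

Answer: no maybe maybe maybe maybe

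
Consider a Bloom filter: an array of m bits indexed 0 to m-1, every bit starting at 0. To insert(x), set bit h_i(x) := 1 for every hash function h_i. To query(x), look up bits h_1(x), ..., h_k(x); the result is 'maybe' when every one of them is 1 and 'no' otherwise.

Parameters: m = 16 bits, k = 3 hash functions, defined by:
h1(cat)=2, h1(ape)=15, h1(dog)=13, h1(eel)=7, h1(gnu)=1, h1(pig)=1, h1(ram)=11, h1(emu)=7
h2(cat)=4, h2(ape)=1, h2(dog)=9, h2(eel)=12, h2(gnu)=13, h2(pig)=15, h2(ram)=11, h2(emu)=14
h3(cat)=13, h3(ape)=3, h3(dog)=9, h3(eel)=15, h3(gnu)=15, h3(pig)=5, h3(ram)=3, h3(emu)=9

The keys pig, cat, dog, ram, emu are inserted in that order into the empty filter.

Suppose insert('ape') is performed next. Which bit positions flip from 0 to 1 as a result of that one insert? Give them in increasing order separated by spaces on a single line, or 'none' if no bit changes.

Answer: none

Derivation:
Start: bits=0000000000000000
After insert 'pig': sets bits 1 5 15 -> bits=0100010000000001
After insert 'cat': sets bits 2 4 13 -> bits=0110110000000101
After insert 'dog': sets bits 9 13 -> bits=0110110001000101
After insert 'ram': sets bits 3 11 -> bits=0111110001010101
After insert 'emu': sets bits 7 9 14 -> bits=0111110101010111
insert 'ape' would touch bits 1 3 15; currently bit1=1, bit3=1, bit15=1
Bits that are 0 among those (would change 0->1): none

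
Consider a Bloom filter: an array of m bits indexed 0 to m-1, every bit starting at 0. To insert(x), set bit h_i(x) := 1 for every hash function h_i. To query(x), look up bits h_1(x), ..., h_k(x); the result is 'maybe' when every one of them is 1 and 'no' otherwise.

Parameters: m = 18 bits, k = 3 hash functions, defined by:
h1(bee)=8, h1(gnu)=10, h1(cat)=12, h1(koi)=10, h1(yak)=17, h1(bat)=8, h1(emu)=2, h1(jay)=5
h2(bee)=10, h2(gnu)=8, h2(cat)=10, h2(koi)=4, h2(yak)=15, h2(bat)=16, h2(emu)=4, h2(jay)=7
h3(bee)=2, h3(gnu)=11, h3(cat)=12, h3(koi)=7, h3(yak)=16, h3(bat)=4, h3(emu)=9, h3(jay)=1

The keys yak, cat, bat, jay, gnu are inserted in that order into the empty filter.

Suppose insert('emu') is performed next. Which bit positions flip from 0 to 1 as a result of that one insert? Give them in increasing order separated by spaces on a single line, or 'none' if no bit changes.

Start: bits=000000000000000000
After insert 'yak': sets bits 15 16 17 -> bits=000000000000000111
After insert 'cat': sets bits 10 12 -> bits=000000000010100111
After insert 'bat': sets bits 4 8 16 -> bits=000010001010100111
After insert 'jay': sets bits 1 5 7 -> bits=010011011010100111
After insert 'gnu': sets bits 8 10 11 -> bits=010011011011100111
insert 'emu' would touch bits 2 4 9; currently bit2=0, bit4=1, bit9=0
Bits that are 0 among those (would change 0->1): 2 9

Answer: 2 9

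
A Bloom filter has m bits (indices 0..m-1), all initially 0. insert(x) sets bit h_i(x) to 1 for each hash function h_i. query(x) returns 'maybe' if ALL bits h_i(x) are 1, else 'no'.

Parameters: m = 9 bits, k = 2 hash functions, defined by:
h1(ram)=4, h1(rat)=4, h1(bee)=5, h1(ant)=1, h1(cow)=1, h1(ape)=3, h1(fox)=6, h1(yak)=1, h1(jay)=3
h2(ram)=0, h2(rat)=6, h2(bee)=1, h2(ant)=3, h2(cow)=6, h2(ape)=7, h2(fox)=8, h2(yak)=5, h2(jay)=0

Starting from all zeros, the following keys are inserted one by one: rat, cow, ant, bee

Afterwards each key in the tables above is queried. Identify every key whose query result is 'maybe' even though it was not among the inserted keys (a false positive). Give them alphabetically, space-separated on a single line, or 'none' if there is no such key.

Answer: yak

Derivation:
Start: bits=000000000
After insert 'rat': sets bits 4 6 -> bits=000010100
After insert 'cow': sets bits 1 6 -> bits=010010100
After insert 'ant': sets bits 1 3 -> bits=010110100
After insert 'bee': sets bits 1 5 -> bits=010111100
Not inserted: ape fox jay ram yak — query each against bits=010111100:
query ape: checks bit3=1, bit7=0 (has a 0) -> no => not a false positive
query fox: checks bit6=1, bit8=0 (has a 0) -> no => not a false positive
query jay: checks bit0=0, bit3=1 (has a 0) -> no => not a false positive
query ram: checks bit0=0, bit4=1 (has a 0) -> no => not a false positive
query yak: checks bit1=1, bit5=1 (all 1) -> maybe => FALSE POSITIVE
False positives (alphabetical): yak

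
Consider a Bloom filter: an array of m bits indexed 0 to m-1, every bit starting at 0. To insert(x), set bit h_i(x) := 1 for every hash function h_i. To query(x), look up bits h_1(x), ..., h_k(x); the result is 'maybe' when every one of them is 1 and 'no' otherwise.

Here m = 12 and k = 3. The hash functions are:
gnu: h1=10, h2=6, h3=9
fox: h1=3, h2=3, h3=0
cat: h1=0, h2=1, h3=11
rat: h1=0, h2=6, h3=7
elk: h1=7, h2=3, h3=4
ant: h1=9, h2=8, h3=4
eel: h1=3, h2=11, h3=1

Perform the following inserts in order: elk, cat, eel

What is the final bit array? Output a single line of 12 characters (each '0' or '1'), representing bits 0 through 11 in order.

Start: bits=000000000000
After insert 'elk': sets bits 3 4 7 -> bits=000110010000
After insert 'cat': sets bits 0 1 11 -> bits=110110010001
After insert 'eel': sets bits 1 3 11 -> bits=110110010001

Answer: 110110010001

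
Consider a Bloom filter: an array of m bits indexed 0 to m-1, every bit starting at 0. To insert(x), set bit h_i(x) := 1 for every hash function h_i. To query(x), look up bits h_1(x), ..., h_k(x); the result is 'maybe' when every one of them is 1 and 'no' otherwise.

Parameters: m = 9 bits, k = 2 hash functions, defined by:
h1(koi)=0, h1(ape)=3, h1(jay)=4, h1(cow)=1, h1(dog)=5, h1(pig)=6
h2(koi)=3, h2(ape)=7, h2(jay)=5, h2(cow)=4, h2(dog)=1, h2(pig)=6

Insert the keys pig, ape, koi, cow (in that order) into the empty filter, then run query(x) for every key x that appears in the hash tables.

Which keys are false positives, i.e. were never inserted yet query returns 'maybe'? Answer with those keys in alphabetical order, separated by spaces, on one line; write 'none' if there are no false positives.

Start: bits=000000000
After insert 'pig': sets bits 6 -> bits=000000100
After insert 'ape': sets bits 3 7 -> bits=000100110
After insert 'koi': sets bits 0 3 -> bits=100100110
After insert 'cow': sets bits 1 4 -> bits=110110110
Not inserted: dog jay — query each against bits=110110110:
query dog: checks bit1=1, bit5=0 (has a 0) -> no => not a false positive
query jay: checks bit4=1, bit5=0 (has a 0) -> no => not a false positive
False positives (alphabetical): none

Answer: none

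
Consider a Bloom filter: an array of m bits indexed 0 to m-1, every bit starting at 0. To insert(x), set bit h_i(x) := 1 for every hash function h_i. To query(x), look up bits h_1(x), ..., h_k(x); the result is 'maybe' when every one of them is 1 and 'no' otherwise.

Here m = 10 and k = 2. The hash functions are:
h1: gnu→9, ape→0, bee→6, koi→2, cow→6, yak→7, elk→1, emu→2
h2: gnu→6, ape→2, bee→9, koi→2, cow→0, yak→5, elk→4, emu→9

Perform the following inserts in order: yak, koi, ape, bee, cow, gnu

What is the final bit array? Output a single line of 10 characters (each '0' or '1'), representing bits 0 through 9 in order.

Answer: 1010011101

Derivation:
Start: bits=0000000000
After insert 'yak': sets bits 5 7 -> bits=0000010100
After insert 'koi': sets bits 2 -> bits=0010010100
After insert 'ape': sets bits 0 2 -> bits=1010010100
After insert 'bee': sets bits 6 9 -> bits=1010011101
After insert 'cow': sets bits 0 6 -> bits=1010011101
After insert 'gnu': sets bits 6 9 -> bits=1010011101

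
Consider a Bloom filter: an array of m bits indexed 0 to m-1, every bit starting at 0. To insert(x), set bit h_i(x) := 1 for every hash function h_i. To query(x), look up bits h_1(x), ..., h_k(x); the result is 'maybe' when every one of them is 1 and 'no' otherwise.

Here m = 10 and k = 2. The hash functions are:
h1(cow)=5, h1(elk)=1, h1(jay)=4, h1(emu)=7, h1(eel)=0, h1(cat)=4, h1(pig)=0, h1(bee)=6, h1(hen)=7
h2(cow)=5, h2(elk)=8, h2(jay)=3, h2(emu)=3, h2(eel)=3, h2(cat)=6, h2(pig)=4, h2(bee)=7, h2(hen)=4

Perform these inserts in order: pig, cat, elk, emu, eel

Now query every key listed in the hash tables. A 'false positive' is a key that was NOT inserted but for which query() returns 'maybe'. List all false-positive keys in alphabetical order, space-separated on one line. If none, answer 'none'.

Answer: bee hen jay

Derivation:
Start: bits=0000000000
After insert 'pig': sets bits 0 4 -> bits=1000100000
After insert 'cat': sets bits 4 6 -> bits=1000101000
After insert 'elk': sets bits 1 8 -> bits=1100101010
After insert 'emu': sets bits 3 7 -> bits=1101101110
After insert 'eel': sets bits 0 3 -> bits=1101101110
Not inserted: bee cow hen jay — query each against bits=1101101110:
query bee: checks bit6=1, bit7=1 (all 1) -> maybe => FALSE POSITIVE
query cow: checks bit5=0 (has a 0) -> no => not a false positive
query hen: checks bit4=1, bit7=1 (all 1) -> maybe => FALSE POSITIVE
query jay: checks bit3=1, bit4=1 (all 1) -> maybe => FALSE POSITIVE
False positives (alphabetical): bee hen jay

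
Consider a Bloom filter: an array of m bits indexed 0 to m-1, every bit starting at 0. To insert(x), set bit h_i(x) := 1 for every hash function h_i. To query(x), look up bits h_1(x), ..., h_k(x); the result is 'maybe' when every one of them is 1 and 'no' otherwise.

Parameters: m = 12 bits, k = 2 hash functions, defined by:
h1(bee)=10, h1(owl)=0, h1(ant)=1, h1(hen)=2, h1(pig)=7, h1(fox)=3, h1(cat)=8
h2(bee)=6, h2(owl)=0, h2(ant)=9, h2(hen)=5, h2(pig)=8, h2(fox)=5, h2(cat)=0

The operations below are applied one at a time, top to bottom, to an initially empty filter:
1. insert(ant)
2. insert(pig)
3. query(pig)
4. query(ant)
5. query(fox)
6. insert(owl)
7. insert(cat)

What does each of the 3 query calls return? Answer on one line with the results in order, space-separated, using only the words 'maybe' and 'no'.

Answer: maybe maybe no

Derivation:
Start: bits=000000000000
Op 1: insert ant -> sets bits 1 9 -> bits=010000000100
Op 2: insert pig -> sets bits 7 8 -> bits=010000011100
Op 3: query pig -> checks bit7=1, bit8=1 (all 1) -> maybe
Op 4: query ant -> checks bit1=1, bit9=1 (all 1) -> maybe
Op 5: query fox -> checks bit3=0, bit5=0 (has a 0) -> no
Op 6: insert owl -> sets bits 0 -> bits=110000011100
Op 7: insert cat -> sets bits 0 8 -> bits=110000011100
Query results in order: maybe maybe no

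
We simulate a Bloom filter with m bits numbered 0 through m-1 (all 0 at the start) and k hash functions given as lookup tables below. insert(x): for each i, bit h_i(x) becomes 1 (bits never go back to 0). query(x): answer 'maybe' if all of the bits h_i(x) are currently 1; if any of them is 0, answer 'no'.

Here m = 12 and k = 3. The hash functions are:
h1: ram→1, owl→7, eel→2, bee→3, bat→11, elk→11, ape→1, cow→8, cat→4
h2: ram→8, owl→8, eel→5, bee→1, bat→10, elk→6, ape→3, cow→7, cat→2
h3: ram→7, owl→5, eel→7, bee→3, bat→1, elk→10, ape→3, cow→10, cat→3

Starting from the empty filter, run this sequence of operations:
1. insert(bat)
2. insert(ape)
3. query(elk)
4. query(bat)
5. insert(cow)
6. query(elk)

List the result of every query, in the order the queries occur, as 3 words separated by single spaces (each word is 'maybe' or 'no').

Start: bits=000000000000
Op 1: insert bat -> sets bits 1 10 11 -> bits=010000000011
Op 2: insert ape -> sets bits 1 3 -> bits=010100000011
Op 3: query elk -> checks bit6=0, bit10=1, bit11=1 (has a 0) -> no
Op 4: query bat -> checks bit1=1, bit10=1, bit11=1 (all 1) -> maybe
Op 5: insert cow -> sets bits 7 8 10 -> bits=010100011011
Op 6: query elk -> checks bit6=0, bit10=1, bit11=1 (has a 0) -> no
Query results in order: no maybe no

Answer: no maybe no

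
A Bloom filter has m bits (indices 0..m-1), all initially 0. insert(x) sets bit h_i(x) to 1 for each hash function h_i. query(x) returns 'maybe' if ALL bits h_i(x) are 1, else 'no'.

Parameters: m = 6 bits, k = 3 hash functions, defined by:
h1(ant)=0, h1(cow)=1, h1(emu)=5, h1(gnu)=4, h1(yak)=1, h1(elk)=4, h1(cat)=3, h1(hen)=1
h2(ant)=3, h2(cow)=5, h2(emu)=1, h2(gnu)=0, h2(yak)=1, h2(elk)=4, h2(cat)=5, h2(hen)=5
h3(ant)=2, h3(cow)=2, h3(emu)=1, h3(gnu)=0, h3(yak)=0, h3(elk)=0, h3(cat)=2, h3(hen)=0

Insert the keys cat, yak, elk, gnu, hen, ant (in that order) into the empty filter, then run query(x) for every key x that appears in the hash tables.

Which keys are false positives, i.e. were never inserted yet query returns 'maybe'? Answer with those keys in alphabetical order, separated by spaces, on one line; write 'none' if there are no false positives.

Answer: cow emu

Derivation:
Start: bits=000000
After insert 'cat': sets bits 2 3 5 -> bits=001101
After insert 'yak': sets bits 0 1 -> bits=111101
After insert 'elk': sets bits 0 4 -> bits=111111
After insert 'gnu': sets bits 0 4 -> bits=111111
After insert 'hen': sets bits 0 1 5 -> bits=111111
After insert 'ant': sets bits 0 2 3 -> bits=111111
Not inserted: cow emu — query each against bits=111111:
query cow: checks bit1=1, bit2=1, bit5=1 (all 1) -> maybe => FALSE POSITIVE
query emu: checks bit1=1, bit5=1 (all 1) -> maybe => FALSE POSITIVE
False positives (alphabetical): cow emu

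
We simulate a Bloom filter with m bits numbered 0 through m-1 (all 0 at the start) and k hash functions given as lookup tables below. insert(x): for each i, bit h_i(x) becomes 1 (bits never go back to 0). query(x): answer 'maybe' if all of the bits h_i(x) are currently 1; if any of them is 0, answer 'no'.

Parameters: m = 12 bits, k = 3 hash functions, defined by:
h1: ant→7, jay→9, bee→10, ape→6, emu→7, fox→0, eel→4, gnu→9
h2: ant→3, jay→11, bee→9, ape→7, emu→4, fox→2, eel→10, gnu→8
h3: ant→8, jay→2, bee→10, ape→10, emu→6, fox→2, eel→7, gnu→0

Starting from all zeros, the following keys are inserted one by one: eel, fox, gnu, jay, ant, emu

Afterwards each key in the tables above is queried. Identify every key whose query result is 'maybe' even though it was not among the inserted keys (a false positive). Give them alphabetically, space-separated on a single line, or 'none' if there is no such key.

Answer: ape bee

Derivation:
Start: bits=000000000000
After insert 'eel': sets bits 4 7 10 -> bits=000010010010
After insert 'fox': sets bits 0 2 -> bits=101010010010
After insert 'gnu': sets bits 0 8 9 -> bits=101010011110
After insert 'jay': sets bits 2 9 11 -> bits=101010011111
After insert 'ant': sets bits 3 7 8 -> bits=101110011111
After insert 'emu': sets bits 4 6 7 -> bits=101110111111
Not inserted: ape bee — query each against bits=101110111111:
query ape: checks bit6=1, bit7=1, bit10=1 (all 1) -> maybe => FALSE POSITIVE
query bee: checks bit9=1, bit10=1 (all 1) -> maybe => FALSE POSITIVE
False positives (alphabetical): ape bee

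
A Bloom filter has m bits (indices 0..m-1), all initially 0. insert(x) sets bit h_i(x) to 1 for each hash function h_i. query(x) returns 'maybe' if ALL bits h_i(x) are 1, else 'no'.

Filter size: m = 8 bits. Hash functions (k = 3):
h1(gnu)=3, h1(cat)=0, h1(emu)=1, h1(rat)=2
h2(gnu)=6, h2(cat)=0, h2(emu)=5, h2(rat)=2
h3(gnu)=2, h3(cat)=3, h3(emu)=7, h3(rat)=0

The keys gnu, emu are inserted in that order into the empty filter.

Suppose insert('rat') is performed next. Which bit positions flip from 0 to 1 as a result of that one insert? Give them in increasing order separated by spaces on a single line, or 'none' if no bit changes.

Start: bits=00000000
After insert 'gnu': sets bits 2 3 6 -> bits=00110010
After insert 'emu': sets bits 1 5 7 -> bits=01110111
insert 'rat' would touch bits 0 2; currently bit0=0, bit2=1
Bits that are 0 among those (would change 0->1): 0

Answer: 0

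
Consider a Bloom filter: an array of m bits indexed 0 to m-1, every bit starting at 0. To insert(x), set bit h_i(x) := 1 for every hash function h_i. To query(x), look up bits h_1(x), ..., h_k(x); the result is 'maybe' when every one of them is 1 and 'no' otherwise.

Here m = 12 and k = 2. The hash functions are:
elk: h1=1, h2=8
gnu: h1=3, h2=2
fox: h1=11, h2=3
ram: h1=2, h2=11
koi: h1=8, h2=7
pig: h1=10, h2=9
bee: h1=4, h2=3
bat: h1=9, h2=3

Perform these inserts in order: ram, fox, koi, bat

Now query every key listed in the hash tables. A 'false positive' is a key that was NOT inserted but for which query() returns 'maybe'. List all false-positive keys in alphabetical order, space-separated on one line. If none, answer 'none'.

Start: bits=000000000000
After insert 'ram': sets bits 2 11 -> bits=001000000001
After insert 'fox': sets bits 3 11 -> bits=001100000001
After insert 'koi': sets bits 7 8 -> bits=001100011001
After insert 'bat': sets bits 3 9 -> bits=001100011101
Not inserted: bee elk gnu pig — query each against bits=001100011101:
query bee: checks bit3=1, bit4=0 (has a 0) -> no => not a false positive
query elk: checks bit1=0, bit8=1 (has a 0) -> no => not a false positive
query gnu: checks bit2=1, bit3=1 (all 1) -> maybe => FALSE POSITIVE
query pig: checks bit9=1, bit10=0 (has a 0) -> no => not a false positive
False positives (alphabetical): gnu

Answer: gnu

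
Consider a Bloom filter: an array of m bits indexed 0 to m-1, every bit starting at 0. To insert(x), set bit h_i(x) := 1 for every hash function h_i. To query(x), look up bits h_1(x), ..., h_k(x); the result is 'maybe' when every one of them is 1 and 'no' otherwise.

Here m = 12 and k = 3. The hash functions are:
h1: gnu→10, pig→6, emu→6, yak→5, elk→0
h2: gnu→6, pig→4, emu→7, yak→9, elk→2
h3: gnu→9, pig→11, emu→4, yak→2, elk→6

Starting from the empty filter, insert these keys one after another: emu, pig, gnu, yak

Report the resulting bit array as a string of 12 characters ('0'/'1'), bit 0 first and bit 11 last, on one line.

Start: bits=000000000000
After insert 'emu': sets bits 4 6 7 -> bits=000010110000
After insert 'pig': sets bits 4 6 11 -> bits=000010110001
After insert 'gnu': sets bits 6 9 10 -> bits=000010110111
After insert 'yak': sets bits 2 5 9 -> bits=001011110111

Answer: 001011110111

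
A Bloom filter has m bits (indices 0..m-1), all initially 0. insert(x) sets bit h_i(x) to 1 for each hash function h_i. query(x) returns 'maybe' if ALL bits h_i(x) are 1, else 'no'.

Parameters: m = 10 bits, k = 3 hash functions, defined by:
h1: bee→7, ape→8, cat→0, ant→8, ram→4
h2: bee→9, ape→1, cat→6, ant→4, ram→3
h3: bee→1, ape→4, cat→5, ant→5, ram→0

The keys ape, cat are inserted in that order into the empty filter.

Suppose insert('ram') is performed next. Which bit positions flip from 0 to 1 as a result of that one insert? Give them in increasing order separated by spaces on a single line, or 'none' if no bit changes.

Answer: 3

Derivation:
Start: bits=0000000000
After insert 'ape': sets bits 1 4 8 -> bits=0100100010
After insert 'cat': sets bits 0 5 6 -> bits=1100111010
insert 'ram' would touch bits 0 3 4; currently bit0=1, bit3=0, bit4=1
Bits that are 0 among those (would change 0->1): 3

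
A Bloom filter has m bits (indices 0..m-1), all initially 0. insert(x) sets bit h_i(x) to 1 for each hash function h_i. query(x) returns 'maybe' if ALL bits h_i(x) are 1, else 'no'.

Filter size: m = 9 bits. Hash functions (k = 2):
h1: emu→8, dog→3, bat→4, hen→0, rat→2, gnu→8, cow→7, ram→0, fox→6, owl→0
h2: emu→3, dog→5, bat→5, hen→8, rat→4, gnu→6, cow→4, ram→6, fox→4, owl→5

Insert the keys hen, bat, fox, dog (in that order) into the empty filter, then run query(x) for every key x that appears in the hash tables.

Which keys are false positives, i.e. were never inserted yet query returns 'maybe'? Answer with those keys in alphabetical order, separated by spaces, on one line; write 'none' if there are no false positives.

Answer: emu gnu owl ram

Derivation:
Start: bits=000000000
After insert 'hen': sets bits 0 8 -> bits=100000001
After insert 'bat': sets bits 4 5 -> bits=100011001
After insert 'fox': sets bits 4 6 -> bits=100011101
After insert 'dog': sets bits 3 5 -> bits=100111101
Not inserted: cow emu gnu owl ram rat — query each against bits=100111101:
query cow: checks bit4=1, bit7=0 (has a 0) -> no => not a false positive
query emu: checks bit3=1, bit8=1 (all 1) -> maybe => FALSE POSITIVE
query gnu: checks bit6=1, bit8=1 (all 1) -> maybe => FALSE POSITIVE
query owl: checks bit0=1, bit5=1 (all 1) -> maybe => FALSE POSITIVE
query ram: checks bit0=1, bit6=1 (all 1) -> maybe => FALSE POSITIVE
query rat: checks bit2=0, bit4=1 (has a 0) -> no => not a false positive
False positives (alphabetical): emu gnu owl ram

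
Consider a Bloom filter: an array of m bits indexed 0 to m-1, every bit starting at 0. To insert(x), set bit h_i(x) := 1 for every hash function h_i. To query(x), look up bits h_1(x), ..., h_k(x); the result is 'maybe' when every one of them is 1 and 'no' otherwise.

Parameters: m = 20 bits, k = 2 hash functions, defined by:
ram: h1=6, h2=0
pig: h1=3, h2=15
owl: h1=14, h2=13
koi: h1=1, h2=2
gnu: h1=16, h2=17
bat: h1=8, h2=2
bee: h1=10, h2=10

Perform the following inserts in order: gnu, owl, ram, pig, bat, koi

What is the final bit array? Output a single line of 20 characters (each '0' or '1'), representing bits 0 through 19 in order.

Answer: 11110010100001111100

Derivation:
Start: bits=00000000000000000000
After insert 'gnu': sets bits 16 17 -> bits=00000000000000001100
After insert 'owl': sets bits 13 14 -> bits=00000000000001101100
After insert 'ram': sets bits 0 6 -> bits=10000010000001101100
After insert 'pig': sets bits 3 15 -> bits=10010010000001111100
After insert 'bat': sets bits 2 8 -> bits=10110010100001111100
After insert 'koi': sets bits 1 2 -> bits=11110010100001111100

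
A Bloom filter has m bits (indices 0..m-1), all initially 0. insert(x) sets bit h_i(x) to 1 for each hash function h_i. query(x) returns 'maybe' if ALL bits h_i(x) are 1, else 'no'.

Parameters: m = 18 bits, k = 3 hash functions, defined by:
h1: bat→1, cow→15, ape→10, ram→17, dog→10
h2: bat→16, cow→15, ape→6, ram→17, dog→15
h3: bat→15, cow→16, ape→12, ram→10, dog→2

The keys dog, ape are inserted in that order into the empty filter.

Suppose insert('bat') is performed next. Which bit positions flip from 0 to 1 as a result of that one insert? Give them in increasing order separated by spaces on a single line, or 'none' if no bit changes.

Answer: 1 16

Derivation:
Start: bits=000000000000000000
After insert 'dog': sets bits 2 10 15 -> bits=001000000010000100
After insert 'ape': sets bits 6 10 12 -> bits=001000100010100100
insert 'bat' would touch bits 1 15 16; currently bit1=0, bit15=1, bit16=0
Bits that are 0 among those (would change 0->1): 1 16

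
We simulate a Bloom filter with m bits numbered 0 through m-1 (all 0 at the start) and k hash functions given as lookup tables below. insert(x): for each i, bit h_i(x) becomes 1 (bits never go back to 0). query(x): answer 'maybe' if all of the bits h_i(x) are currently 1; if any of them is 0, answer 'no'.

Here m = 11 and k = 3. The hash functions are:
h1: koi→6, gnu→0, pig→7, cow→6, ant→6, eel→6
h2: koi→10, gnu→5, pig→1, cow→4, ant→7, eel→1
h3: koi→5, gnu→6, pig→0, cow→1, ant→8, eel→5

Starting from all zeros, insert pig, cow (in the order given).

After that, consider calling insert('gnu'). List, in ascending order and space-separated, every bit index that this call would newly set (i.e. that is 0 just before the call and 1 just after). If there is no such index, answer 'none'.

Answer: 5

Derivation:
Start: bits=00000000000
After insert 'pig': sets bits 0 1 7 -> bits=11000001000
After insert 'cow': sets bits 1 4 6 -> bits=11001011000
insert 'gnu' would touch bits 0 5 6; currently bit0=1, bit5=0, bit6=1
Bits that are 0 among those (would change 0->1): 5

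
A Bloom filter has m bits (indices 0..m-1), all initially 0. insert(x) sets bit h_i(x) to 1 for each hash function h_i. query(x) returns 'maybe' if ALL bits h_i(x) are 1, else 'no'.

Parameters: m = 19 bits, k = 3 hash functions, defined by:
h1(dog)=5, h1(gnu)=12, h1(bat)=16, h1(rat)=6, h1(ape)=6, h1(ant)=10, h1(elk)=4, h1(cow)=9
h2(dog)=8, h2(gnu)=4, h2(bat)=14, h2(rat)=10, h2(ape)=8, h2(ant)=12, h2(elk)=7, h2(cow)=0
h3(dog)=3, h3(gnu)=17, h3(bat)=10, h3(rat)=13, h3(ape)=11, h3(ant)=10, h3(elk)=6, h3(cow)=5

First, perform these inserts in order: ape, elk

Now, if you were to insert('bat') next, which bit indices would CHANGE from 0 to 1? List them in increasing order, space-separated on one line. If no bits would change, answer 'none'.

Start: bits=0000000000000000000
After insert 'ape': sets bits 6 8 11 -> bits=0000001010010000000
After insert 'elk': sets bits 4 6 7 -> bits=0000101110010000000
insert 'bat' would touch bits 10 14 16; currently bit10=0, bit14=0, bit16=0
Bits that are 0 among those (would change 0->1): 10 14 16

Answer: 10 14 16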